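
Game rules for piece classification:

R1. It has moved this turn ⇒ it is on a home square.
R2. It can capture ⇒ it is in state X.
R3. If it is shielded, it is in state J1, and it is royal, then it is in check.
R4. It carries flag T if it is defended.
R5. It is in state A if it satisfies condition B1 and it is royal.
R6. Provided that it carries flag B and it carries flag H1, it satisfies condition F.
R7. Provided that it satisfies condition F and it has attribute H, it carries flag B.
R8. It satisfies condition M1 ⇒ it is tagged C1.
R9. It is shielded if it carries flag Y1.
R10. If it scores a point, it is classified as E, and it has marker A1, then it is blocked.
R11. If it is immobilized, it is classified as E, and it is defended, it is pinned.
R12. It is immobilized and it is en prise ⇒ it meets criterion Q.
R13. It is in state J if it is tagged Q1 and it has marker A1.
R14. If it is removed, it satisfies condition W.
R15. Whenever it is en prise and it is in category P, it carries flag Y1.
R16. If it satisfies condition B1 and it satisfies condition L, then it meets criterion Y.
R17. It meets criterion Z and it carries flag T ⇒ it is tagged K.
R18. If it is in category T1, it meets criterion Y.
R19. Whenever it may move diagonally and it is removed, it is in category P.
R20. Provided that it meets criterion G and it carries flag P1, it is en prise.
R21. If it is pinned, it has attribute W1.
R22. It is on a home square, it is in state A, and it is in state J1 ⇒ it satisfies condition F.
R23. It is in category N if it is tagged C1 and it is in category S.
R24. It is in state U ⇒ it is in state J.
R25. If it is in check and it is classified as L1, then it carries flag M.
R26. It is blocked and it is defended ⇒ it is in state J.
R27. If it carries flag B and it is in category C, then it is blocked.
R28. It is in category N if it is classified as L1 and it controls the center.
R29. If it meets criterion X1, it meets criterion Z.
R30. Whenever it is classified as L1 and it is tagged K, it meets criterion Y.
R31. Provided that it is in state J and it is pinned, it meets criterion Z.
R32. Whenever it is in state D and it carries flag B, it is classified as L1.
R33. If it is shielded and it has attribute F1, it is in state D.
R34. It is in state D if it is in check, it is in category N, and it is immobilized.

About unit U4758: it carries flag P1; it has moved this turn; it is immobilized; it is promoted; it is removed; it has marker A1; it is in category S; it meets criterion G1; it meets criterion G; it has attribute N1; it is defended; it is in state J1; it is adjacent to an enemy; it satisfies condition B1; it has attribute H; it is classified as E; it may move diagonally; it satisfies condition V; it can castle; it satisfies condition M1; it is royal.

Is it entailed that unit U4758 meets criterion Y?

Forward chaining from the given facts derives: is on a home square, carries flag T, is in state A, is tagged C1, is pinned, satisfies condition W, is in category P, is en prise, has attribute W1, satisfies condition F, is in category N, carries flag B, meets criterion Q, carries flag Y1, is shielded, is in check, is in state D, is classified as L1, carries flag M.
Rules concluding "it meets criterion Y": R16 needs "it satisfies condition L"; R18 needs "it is in category T1"; R30 needs "it is tagged K" — none of these are established.

No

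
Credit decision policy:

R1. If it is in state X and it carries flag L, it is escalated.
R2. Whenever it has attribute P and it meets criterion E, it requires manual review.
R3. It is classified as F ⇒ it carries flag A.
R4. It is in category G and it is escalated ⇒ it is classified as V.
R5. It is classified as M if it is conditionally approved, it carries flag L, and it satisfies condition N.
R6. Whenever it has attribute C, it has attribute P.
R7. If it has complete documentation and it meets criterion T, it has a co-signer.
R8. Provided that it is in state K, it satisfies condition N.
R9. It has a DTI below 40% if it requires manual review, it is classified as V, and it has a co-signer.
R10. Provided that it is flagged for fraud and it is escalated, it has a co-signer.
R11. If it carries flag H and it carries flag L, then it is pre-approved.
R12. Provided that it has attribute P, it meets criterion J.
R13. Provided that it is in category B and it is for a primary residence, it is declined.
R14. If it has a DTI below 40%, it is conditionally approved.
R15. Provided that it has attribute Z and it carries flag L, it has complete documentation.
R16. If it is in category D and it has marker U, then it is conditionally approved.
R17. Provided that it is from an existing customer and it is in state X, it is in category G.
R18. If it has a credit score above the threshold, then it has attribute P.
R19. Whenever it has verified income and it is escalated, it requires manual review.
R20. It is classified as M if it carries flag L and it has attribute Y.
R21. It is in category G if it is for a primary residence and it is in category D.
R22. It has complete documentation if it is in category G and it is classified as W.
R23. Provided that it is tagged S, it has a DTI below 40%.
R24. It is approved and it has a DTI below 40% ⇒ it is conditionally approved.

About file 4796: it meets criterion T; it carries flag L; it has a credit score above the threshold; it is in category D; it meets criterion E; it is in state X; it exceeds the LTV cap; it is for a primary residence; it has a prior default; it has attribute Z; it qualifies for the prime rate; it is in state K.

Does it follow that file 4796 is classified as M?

By R1 (it is in state X, it carries flag L): it is escalated.
By R8 (it is in state K): it satisfies condition N.
By R15 (it has attribute Z, it carries flag L): it has complete documentation.
By R18 (it has a credit score above the threshold): it has attribute P.
By R21 (it is for a primary residence, it is in category D): it is in category G.
By R2 (it has attribute P, it meets criterion E): it requires manual review.
By R4 (it is in category G, it is escalated): it is classified as V.
By R7 (it has complete documentation, it meets criterion T): it has a co-signer.
By R9 (it requires manual review, it is classified as V, it has a co-signer): it has a DTI below 40%.
By R14 (it has a DTI below 40%): it is conditionally approved.
By R5 (it is conditionally approved, it carries flag L, it satisfies condition N): it is classified as M.

Yes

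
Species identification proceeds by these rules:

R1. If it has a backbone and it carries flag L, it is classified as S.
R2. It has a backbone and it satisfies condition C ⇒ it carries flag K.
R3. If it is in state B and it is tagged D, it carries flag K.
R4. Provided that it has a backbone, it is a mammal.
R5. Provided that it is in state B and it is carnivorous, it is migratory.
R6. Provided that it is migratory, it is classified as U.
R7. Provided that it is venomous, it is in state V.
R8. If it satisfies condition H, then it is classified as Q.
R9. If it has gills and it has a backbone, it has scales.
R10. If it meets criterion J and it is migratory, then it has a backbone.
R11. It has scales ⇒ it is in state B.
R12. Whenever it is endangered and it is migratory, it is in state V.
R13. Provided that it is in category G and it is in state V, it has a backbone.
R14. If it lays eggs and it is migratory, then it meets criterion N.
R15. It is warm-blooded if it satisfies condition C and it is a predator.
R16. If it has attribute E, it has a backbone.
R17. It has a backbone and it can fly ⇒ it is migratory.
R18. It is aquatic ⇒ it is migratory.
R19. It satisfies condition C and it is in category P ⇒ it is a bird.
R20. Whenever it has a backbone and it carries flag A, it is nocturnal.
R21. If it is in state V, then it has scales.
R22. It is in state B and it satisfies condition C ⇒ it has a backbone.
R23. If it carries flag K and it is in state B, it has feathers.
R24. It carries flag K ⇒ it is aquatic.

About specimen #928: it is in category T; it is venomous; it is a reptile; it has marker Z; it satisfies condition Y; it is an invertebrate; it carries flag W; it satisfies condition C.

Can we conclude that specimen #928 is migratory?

By R7 (it is venomous): it is in state V.
By R21 (it is in state V): it has scales.
By R11 (it has scales): it is in state B.
By R22 (it is in state B, it satisfies condition C): it has a backbone.
By R2 (it has a backbone, it satisfies condition C): it carries flag K.
By R24 (it carries flag K): it is aquatic.
By R18 (it is aquatic): it is migratory.

Yes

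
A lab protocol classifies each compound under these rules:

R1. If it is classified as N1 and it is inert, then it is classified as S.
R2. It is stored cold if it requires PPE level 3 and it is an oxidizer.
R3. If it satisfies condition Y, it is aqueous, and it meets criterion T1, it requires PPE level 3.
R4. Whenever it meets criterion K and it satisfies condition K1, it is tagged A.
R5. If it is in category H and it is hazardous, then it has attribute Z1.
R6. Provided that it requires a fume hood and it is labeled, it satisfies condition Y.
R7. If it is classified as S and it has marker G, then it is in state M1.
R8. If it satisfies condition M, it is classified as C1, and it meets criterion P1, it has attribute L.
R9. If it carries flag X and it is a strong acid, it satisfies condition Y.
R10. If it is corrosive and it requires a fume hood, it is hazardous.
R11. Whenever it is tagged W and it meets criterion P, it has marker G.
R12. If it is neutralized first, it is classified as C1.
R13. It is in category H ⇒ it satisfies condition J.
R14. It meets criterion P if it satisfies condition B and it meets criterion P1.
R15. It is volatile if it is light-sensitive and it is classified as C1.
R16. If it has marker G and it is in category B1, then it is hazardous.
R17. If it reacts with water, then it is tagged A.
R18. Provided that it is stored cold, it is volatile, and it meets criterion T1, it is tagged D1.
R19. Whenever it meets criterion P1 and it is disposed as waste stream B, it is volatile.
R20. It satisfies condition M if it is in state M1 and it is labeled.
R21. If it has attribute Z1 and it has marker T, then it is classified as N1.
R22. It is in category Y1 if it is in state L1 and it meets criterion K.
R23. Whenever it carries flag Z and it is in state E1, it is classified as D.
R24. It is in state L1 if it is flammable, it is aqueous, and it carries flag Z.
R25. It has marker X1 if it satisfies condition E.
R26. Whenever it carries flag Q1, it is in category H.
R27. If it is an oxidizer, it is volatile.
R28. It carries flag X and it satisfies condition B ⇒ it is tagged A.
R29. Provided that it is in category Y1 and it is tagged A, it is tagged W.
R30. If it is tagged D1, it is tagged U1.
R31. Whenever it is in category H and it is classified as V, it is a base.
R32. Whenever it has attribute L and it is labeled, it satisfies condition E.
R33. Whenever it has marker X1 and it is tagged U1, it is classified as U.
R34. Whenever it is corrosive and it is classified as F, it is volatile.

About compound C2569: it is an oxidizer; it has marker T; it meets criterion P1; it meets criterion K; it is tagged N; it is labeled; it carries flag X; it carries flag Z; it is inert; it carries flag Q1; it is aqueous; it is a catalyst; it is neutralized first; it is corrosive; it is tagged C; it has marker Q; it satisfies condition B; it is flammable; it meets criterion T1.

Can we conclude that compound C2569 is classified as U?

No

Forward chaining from the given facts derives: is classified as C1, meets criterion P, is in state L1, is in category H, is volatile, is tagged A, satisfies condition J, is in category Y1, is tagged W, has marker G.
The only rule concluding "it is classified as U" is R33, which needs "it has marker X1"; that is never established.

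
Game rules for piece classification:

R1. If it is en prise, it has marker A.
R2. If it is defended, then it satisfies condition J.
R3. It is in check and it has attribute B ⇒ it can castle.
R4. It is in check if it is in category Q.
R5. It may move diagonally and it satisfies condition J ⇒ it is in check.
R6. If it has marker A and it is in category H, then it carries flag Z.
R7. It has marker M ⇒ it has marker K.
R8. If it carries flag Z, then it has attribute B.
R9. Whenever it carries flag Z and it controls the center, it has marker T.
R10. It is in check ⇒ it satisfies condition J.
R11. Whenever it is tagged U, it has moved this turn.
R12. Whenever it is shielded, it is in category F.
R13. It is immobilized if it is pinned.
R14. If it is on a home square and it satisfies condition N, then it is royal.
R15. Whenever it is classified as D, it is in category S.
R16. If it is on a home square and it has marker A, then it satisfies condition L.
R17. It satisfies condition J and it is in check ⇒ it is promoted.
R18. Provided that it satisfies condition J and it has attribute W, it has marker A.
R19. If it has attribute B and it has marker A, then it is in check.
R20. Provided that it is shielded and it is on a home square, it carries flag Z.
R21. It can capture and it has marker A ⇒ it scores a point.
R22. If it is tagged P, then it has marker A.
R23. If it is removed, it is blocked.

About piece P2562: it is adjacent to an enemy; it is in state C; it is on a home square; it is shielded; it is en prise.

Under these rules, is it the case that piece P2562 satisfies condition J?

By R1 (it is en prise): it has marker A.
By R20 (it is shielded, it is on a home square): it carries flag Z.
By R8 (it carries flag Z): it has attribute B.
By R19 (it has attribute B, it has marker A): it is in check.
By R10 (it is in check): it satisfies condition J.

Yes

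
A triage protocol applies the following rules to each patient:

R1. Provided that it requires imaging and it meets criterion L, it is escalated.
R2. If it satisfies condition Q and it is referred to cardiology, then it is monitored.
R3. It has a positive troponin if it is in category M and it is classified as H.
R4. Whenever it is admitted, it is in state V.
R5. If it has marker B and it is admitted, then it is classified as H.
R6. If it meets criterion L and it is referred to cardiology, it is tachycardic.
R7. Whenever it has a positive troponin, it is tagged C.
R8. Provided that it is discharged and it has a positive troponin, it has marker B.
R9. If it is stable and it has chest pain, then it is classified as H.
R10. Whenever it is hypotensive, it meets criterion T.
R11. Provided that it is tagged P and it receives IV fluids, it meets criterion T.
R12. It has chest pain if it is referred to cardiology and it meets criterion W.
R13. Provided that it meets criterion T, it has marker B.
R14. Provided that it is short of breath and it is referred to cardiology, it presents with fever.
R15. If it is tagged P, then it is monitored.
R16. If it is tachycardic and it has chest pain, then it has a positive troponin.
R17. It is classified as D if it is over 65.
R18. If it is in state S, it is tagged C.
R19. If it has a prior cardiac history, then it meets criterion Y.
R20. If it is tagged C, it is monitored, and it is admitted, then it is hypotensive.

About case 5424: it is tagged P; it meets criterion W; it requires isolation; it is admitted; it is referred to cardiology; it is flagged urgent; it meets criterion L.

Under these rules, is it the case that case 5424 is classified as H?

Yes

By R6 (it meets criterion L, it is referred to cardiology): it is tachycardic.
By R12 (it is referred to cardiology, it meets criterion W): it has chest pain.
By R15 (it is tagged P): it is monitored.
By R16 (it is tachycardic, it has chest pain): it has a positive troponin.
By R7 (it has a positive troponin): it is tagged C.
By R20 (it is tagged C, it is monitored, it is admitted): it is hypotensive.
By R10 (it is hypotensive): it meets criterion T.
By R13 (it meets criterion T): it has marker B.
By R5 (it has marker B, it is admitted): it is classified as H.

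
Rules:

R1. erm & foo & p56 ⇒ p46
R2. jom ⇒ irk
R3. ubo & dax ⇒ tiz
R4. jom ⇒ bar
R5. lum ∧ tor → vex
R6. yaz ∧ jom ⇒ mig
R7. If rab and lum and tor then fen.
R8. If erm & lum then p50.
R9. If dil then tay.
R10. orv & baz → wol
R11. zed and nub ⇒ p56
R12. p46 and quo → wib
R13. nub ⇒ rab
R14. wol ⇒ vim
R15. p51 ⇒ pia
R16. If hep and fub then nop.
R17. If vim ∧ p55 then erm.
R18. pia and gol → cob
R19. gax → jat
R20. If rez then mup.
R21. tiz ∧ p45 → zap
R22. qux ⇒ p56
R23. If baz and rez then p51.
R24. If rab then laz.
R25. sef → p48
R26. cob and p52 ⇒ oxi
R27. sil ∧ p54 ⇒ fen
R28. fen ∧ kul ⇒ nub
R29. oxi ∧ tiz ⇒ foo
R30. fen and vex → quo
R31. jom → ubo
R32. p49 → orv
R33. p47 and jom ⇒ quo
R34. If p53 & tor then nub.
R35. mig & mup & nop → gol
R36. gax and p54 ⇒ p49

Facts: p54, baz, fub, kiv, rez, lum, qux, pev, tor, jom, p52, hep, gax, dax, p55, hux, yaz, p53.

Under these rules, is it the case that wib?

Yes

vex  (by R5: lum, tor)
mig  (by R6: yaz, jom)
nop  (by R16: hep, fub)
mup  (by R20: rez)
p56  (by R22: qux)
p51  (by R23: baz, rez)
ubo  (by R31: jom)
nub  (by R34: p53, tor)
gol  (by R35: mig, mup, nop)
p49  (by R36: gax, p54)
tiz  (by R3: ubo, dax)
rab  (by R13: nub)
pia  (by R15: p51)
cob  (by R18: pia, gol)
oxi  (by R26: cob, p52)
foo  (by R29: oxi, tiz)
orv  (by R32: p49)
fen  (by R7: rab, lum, tor)
wol  (by R10: orv, baz)
vim  (by R14: wol)
erm  (by R17: vim, p55)
quo  (by R30: fen, vex)
p46  (by R1: erm, foo, p56)
wib  (by R12: p46, quo)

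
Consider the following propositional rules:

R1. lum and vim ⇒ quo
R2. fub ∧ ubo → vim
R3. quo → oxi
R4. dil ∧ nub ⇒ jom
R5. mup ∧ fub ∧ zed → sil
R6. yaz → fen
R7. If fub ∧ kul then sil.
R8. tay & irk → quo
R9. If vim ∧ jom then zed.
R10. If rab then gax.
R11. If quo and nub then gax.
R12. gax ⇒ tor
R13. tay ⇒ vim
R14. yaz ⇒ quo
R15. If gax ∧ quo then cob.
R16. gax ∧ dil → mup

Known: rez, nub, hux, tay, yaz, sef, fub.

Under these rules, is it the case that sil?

No

Forward chaining from the given facts derives: fen, vim, quo, oxi, gax, tor, cob.
Rules concluding sil: R5 needs mup; R7 needs kul — none of these are established.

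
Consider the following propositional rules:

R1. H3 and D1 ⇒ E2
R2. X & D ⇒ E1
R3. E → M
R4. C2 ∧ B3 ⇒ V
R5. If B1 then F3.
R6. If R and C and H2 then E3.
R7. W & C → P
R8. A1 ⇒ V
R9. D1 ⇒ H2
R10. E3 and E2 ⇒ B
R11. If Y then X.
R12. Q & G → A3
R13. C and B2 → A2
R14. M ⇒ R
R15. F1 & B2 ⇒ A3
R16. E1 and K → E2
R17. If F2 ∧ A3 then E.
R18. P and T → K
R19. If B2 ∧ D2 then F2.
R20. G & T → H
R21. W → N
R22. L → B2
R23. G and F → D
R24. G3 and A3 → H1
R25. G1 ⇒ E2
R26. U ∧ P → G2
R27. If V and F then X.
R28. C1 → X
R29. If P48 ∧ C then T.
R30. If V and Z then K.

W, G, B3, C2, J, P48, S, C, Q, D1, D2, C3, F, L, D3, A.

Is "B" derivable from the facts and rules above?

Yes

V  (by R4: C2, B3)
P  (by R7: W, C)
H2  (by R9: D1)
A3  (by R12: Q, G)
B2  (by R22: L)
D  (by R23: G, F)
X  (by R27: V, F)
T  (by R29: P48, C)
E1  (by R2: X, D)
K  (by R18: P, T)
F2  (by R19: B2, D2)
E2  (by R16: E1, K)
E  (by R17: F2, A3)
M  (by R3: E)
R  (by R14: M)
E3  (by R6: R, C, H2)
B  (by R10: E3, E2)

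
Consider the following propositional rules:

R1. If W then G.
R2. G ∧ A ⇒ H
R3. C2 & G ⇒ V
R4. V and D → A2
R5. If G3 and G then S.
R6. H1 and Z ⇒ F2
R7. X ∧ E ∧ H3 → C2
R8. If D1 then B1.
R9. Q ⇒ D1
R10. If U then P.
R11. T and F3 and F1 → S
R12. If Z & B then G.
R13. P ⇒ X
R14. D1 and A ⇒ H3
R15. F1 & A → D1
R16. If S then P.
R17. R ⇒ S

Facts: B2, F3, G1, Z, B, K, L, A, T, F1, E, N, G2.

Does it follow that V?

Yes

S  (by R11: T, F3, F1)
G  (by R12: Z, B)
D1  (by R15: F1, A)
P  (by R16: S)
X  (by R13: P)
H3  (by R14: D1, A)
C2  (by R7: X, E, H3)
V  (by R3: C2, G)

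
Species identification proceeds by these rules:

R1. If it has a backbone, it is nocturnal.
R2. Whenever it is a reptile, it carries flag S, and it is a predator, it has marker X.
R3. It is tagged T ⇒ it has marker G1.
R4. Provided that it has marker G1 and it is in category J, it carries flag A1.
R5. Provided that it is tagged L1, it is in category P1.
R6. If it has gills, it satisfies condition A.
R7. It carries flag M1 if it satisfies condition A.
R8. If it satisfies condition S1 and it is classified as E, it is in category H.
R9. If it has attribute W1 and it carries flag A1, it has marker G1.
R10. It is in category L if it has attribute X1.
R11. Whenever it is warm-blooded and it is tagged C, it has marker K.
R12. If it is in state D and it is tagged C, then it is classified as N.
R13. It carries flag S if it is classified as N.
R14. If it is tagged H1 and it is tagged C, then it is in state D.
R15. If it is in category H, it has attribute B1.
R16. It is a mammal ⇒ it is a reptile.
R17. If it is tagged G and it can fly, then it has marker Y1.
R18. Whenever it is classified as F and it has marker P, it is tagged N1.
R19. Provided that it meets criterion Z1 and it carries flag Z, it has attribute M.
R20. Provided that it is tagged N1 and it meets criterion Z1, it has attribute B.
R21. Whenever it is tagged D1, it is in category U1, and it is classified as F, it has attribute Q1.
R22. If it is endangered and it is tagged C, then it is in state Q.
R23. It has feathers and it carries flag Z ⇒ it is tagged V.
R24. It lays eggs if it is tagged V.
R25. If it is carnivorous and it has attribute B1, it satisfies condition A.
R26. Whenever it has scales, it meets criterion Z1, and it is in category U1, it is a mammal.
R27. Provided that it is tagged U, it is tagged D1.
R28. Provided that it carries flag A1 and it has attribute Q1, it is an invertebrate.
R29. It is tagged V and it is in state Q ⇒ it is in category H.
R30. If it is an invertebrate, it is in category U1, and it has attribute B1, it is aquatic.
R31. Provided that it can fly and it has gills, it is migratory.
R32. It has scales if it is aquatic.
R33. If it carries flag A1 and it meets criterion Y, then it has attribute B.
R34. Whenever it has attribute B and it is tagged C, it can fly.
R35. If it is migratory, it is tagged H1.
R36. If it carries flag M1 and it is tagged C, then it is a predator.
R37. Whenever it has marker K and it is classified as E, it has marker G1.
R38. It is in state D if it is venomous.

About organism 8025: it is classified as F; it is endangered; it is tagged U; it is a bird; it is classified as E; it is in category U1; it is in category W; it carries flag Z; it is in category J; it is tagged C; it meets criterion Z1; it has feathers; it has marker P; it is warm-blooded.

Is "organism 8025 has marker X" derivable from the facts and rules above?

Forward chaining from the given facts derives: has marker K, is tagged N1, has attribute M, has attribute B, is in state Q, is tagged V, lays eggs, is tagged D1, is in category H, can fly, has marker G1, carries flag A1, has attribute B1, has attribute Q1, is an invertebrate, is aquatic, has scales, is a mammal, is a reptile.
The only rule concluding "it has marker X" is R2, which needs "it carries flag S"; that is never established.

No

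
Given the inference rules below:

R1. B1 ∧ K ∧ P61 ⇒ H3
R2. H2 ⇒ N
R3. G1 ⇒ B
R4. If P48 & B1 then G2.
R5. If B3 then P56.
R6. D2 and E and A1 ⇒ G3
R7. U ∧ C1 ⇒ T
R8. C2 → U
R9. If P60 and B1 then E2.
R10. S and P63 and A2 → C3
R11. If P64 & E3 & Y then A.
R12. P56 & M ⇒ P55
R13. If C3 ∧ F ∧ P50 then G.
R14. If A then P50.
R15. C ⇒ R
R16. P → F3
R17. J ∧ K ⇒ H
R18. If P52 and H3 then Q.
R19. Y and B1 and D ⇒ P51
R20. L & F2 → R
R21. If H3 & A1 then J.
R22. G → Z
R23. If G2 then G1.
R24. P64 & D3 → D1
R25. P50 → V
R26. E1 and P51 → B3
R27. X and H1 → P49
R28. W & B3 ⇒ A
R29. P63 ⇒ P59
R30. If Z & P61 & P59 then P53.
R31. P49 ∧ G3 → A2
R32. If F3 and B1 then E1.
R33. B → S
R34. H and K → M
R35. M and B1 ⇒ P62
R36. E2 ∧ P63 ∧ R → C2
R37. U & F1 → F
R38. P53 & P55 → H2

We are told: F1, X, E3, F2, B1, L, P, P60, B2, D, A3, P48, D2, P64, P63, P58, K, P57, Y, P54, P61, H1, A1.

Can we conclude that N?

Forward chaining from the given facts derives: H3, G2, E2, A, P50, F3, P51, R, J, G1, V, P49, P59, E1, C2, B, U, H, B3, S, M, P62, F, P56, P55.
The only rule concluding N is R2, which needs H2; that is never established.

No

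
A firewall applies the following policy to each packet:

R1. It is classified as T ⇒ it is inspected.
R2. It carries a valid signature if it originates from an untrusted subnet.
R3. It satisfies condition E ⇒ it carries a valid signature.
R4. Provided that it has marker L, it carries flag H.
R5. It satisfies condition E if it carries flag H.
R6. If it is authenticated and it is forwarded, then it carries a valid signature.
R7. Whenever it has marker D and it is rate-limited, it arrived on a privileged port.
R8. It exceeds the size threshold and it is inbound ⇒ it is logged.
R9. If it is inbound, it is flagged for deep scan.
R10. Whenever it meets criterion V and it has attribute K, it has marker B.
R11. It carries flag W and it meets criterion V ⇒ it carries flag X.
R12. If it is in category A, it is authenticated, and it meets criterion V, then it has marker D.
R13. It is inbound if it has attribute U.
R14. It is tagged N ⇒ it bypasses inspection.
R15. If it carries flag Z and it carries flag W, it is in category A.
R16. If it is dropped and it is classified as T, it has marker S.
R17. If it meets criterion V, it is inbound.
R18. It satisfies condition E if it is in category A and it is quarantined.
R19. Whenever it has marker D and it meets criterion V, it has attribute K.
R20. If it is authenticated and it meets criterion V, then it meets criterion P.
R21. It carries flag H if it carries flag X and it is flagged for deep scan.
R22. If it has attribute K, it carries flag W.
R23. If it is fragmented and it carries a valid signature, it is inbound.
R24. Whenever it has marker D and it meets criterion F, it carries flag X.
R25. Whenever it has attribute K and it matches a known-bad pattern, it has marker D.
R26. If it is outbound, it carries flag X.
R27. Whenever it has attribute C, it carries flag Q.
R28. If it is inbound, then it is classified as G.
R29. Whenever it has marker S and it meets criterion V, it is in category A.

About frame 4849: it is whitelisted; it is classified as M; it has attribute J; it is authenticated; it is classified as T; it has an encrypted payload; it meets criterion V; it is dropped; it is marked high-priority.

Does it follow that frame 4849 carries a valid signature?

Yes

By R16 (it is dropped, it is classified as T): it has marker S.
By R17 (it meets criterion V): it is inbound.
By R29 (it has marker S, it meets criterion V): it is in category A.
By R9 (it is inbound): it is flagged for deep scan.
By R12 (it is in category A, it is authenticated, it meets criterion V): it has marker D.
By R19 (it has marker D, it meets criterion V): it has attribute K.
By R22 (it has attribute K): it carries flag W.
By R11 (it carries flag W, it meets criterion V): it carries flag X.
By R21 (it carries flag X, it is flagged for deep scan): it carries flag H.
By R5 (it carries flag H): it satisfies condition E.
By R3 (it satisfies condition E): it carries a valid signature.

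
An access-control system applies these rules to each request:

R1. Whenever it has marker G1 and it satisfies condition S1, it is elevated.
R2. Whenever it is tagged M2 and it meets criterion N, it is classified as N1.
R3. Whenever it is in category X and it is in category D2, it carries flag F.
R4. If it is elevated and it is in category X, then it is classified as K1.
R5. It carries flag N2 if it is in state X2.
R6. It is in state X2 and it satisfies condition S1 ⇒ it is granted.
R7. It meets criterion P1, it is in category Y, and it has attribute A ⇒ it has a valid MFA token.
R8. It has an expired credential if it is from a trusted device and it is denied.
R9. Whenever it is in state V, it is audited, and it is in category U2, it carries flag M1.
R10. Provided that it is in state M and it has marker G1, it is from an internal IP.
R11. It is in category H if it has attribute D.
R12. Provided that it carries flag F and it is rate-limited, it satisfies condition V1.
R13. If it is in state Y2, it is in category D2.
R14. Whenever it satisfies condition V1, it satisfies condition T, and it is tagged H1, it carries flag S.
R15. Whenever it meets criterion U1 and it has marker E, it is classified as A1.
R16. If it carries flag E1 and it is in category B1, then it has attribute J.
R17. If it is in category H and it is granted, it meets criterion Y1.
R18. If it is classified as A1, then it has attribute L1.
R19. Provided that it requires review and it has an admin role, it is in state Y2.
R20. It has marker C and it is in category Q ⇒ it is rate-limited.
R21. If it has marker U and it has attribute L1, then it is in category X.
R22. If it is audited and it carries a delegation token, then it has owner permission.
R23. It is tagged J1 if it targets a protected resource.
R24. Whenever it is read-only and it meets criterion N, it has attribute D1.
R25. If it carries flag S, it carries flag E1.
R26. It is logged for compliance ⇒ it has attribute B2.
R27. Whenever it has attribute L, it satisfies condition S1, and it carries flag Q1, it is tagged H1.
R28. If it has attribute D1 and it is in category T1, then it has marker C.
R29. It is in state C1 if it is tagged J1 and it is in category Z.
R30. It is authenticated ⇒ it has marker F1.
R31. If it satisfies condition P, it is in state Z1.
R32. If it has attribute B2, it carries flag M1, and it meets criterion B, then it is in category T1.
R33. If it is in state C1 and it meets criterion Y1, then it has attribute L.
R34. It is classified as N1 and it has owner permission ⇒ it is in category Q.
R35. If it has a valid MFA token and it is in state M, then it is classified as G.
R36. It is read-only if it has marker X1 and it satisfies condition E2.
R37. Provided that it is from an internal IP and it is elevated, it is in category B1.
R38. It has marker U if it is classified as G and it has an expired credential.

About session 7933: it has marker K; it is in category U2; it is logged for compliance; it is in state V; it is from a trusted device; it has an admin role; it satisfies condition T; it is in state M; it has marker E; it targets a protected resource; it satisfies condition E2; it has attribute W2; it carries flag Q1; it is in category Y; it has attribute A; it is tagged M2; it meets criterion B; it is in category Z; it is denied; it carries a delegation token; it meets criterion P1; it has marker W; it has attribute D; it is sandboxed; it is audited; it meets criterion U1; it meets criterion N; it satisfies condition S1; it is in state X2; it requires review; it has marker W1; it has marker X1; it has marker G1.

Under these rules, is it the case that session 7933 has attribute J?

Yes

By R1 (it has marker G1, it satisfies condition S1): it is elevated.
By R2 (it is tagged M2, it meets criterion N): it is classified as N1.
By R6 (it is in state X2, it satisfies condition S1): it is granted.
By R7 (it meets criterion P1, it is in category Y, it has attribute A): it has a valid MFA token.
By R8 (it is from a trusted device, it is denied): it has an expired credential.
By R9 (it is in state V, it is audited, it is in category U2): it carries flag M1.
By R10 (it is in state M, it has marker G1): it is from an internal IP.
By R11 (it has attribute D): it is in category H.
By R15 (it meets criterion U1, it has marker E): it is classified as A1.
By R17 (it is in category H, it is granted): it meets criterion Y1.
By R18 (it is classified as A1): it has attribute L1.
By R19 (it requires review, it has an admin role): it is in state Y2.
By R22 (it is audited, it carries a delegation token): it has owner permission.
By R23 (it targets a protected resource): it is tagged J1.
By R26 (it is logged for compliance): it has attribute B2.
By R29 (it is tagged J1, it is in category Z): it is in state C1.
By R32 (it has attribute B2, it carries flag M1, it meets criterion B): it is in category T1.
By R33 (it is in state C1, it meets criterion Y1): it has attribute L.
By R34 (it is classified as N1, it has owner permission): it is in category Q.
By R35 (it has a valid MFA token, it is in state M): it is classified as G.
By R36 (it has marker X1, it satisfies condition E2): it is read-only.
By R37 (it is from an internal IP, it is elevated): it is in category B1.
By R38 (it is classified as G, it has an expired credential): it has marker U.
By R13 (it is in state Y2): it is in category D2.
By R21 (it has marker U, it has attribute L1): it is in category X.
By R24 (it is read-only, it meets criterion N): it has attribute D1.
By R27 (it has attribute L, it satisfies condition S1, it carries flag Q1): it is tagged H1.
By R28 (it has attribute D1, it is in category T1): it has marker C.
By R3 (it is in category X, it is in category D2): it carries flag F.
By R20 (it has marker C, it is in category Q): it is rate-limited.
By R12 (it carries flag F, it is rate-limited): it satisfies condition V1.
By R14 (it satisfies condition V1, it satisfies condition T, it is tagged H1): it carries flag S.
By R25 (it carries flag S): it carries flag E1.
By R16 (it carries flag E1, it is in category B1): it has attribute J.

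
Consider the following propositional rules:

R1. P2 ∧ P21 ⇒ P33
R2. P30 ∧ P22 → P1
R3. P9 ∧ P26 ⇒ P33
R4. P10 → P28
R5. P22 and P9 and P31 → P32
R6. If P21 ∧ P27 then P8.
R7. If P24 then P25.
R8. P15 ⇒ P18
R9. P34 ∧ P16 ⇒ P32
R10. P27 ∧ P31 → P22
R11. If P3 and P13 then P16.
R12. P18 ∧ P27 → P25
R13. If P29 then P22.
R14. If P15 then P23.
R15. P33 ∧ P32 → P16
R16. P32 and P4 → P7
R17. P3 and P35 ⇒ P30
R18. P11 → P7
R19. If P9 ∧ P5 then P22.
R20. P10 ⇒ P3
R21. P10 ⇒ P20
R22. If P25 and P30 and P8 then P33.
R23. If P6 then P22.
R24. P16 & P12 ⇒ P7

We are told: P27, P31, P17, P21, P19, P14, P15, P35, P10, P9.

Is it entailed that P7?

Forward chaining from the given facts derives: P28, P8, P18, P22, P25, P23, P3, P20, P32, P30, P33, P1, P16.
Rules concluding P7: R16 needs P4; R18 needs P11; R24 needs P12 — none of these are established.

No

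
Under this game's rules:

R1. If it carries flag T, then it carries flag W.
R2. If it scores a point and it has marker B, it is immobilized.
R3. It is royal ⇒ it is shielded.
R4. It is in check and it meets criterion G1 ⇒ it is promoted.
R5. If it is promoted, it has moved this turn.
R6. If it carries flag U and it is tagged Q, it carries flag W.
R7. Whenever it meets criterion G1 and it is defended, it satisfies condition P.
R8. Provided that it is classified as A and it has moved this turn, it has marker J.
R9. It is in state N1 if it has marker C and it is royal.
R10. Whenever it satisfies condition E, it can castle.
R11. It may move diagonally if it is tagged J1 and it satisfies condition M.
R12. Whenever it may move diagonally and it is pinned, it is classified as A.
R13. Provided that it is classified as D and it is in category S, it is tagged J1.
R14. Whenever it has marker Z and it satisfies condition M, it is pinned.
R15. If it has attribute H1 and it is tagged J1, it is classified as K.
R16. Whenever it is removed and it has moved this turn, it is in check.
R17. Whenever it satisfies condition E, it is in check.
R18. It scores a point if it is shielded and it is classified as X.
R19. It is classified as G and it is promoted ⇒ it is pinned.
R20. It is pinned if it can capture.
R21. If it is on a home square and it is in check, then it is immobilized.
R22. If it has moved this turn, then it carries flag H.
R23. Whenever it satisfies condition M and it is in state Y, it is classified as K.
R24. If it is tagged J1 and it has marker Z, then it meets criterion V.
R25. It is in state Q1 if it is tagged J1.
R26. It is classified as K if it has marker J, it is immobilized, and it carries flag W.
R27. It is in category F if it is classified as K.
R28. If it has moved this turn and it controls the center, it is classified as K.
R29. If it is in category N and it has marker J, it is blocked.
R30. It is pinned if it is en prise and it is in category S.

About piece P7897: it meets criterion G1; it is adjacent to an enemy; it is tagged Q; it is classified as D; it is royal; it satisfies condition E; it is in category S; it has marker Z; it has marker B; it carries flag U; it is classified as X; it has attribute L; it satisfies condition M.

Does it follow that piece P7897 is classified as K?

By R3 (it is royal): it is shielded.
By R6 (it carries flag U, it is tagged Q): it carries flag W.
By R13 (it is classified as D, it is in category S): it is tagged J1.
By R14 (it has marker Z, it satisfies condition M): it is pinned.
By R17 (it satisfies condition E): it is in check.
By R18 (it is shielded, it is classified as X): it scores a point.
By R2 (it scores a point, it has marker B): it is immobilized.
By R4 (it is in check, it meets criterion G1): it is promoted.
By R5 (it is promoted): it has moved this turn.
By R11 (it is tagged J1, it satisfies condition M): it may move diagonally.
By R12 (it may move diagonally, it is pinned): it is classified as A.
By R8 (it is classified as A, it has moved this turn): it has marker J.
By R26 (it has marker J, it is immobilized, it carries flag W): it is classified as K.

Yes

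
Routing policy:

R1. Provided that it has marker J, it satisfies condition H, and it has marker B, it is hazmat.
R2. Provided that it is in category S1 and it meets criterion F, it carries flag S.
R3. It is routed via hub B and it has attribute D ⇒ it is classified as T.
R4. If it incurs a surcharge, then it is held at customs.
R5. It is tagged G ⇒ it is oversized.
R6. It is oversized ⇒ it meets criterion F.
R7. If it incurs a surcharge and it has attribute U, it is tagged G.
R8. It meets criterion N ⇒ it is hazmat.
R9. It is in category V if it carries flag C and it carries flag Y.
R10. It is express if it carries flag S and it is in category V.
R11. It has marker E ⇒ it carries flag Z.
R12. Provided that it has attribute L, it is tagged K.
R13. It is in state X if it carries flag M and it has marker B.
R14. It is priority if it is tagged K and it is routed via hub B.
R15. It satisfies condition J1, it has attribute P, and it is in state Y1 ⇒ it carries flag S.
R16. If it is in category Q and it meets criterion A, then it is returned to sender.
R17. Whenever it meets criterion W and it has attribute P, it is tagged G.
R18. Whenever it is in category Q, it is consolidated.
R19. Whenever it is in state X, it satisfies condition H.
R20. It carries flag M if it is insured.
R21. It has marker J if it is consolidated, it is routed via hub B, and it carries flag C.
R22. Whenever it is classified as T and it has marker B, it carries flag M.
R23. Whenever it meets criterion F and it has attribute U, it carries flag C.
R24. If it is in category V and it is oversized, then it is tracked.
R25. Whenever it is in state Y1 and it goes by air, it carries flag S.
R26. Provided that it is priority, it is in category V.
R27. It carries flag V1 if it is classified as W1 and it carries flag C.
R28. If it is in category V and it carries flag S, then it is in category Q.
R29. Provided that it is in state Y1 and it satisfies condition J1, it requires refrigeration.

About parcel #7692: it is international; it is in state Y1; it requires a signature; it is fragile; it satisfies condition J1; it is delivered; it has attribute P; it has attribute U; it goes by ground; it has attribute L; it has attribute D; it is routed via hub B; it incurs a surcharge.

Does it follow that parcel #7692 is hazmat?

No

Forward chaining from the given facts derives: is classified as T, is held at customs, is tagged G, is tagged K, is priority, carries flag S, is in category V, is in category Q, requires refrigeration, is oversized, meets criterion F, is express, is consolidated, carries flag C, is tracked, has marker J.
Rules concluding "it is hazmat": R1 needs "it satisfies condition H"; R8 needs "it meets criterion N" — none of these are established.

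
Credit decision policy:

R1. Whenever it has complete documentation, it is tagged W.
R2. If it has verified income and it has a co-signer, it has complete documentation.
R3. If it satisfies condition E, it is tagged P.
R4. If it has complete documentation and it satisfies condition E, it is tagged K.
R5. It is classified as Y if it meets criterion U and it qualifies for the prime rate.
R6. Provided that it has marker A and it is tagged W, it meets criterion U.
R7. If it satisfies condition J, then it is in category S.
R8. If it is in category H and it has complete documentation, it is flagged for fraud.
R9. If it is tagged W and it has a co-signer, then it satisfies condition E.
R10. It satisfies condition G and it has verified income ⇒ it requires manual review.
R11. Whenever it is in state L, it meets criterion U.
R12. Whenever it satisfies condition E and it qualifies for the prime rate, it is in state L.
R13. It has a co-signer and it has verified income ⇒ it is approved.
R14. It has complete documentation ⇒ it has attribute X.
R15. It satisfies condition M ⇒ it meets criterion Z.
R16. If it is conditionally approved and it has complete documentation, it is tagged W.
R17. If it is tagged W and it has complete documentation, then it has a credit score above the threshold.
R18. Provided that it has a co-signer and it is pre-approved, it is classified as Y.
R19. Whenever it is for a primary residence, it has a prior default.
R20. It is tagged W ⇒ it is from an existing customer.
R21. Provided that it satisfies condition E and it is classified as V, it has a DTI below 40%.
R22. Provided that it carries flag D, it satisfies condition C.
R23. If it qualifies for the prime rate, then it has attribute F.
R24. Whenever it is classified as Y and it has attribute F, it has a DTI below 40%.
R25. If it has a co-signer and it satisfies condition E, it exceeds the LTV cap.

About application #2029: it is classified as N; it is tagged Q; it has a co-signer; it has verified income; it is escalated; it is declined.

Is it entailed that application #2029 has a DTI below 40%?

No

Forward chaining from the given facts derives: has complete documentation, is approved, has attribute X, is tagged W, satisfies condition E, has a credit score above the threshold, is from an existing customer, exceeds the LTV cap, is tagged P, is tagged K.
Rules concluding "it has a DTI below 40%": R21 needs "it is classified as V"; R24 needs "it is classified as Y" — none of these are established.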